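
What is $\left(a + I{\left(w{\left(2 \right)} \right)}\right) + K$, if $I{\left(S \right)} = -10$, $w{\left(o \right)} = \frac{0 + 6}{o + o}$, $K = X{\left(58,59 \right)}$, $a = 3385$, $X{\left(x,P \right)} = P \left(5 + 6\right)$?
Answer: $4024$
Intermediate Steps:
$X{\left(x,P \right)} = 11 P$ ($X{\left(x,P \right)} = P 11 = 11 P$)
$K = 649$ ($K = 11 \cdot 59 = 649$)
$w{\left(o \right)} = \frac{3}{o}$ ($w{\left(o \right)} = \frac{6}{2 o} = 6 \frac{1}{2 o} = \frac{3}{o}$)
$\left(a + I{\left(w{\left(2 \right)} \right)}\right) + K = \left(3385 - 10\right) + 649 = 3375 + 649 = 4024$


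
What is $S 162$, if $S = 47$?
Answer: $7614$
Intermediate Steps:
$S 162 = 47 \cdot 162 = 7614$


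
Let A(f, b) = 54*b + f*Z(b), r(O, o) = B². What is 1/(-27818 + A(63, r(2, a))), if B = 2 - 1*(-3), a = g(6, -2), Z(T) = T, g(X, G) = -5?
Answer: -1/24893 ≈ -4.0172e-5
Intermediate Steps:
a = -5
B = 5 (B = 2 + 3 = 5)
r(O, o) = 25 (r(O, o) = 5² = 25)
A(f, b) = 54*b + b*f (A(f, b) = 54*b + f*b = 54*b + b*f)
1/(-27818 + A(63, r(2, a))) = 1/(-27818 + 25*(54 + 63)) = 1/(-27818 + 25*117) = 1/(-27818 + 2925) = 1/(-24893) = -1/24893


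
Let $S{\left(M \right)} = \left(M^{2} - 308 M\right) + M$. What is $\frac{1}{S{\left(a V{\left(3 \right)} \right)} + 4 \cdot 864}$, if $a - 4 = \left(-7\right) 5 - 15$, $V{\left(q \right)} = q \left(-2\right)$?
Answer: $- \frac{1}{5100} \approx -0.00019608$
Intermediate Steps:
$V{\left(q \right)} = - 2 q$
$a = -46$ ($a = 4 - 50 = -46$)
$S{\left(M \right)} = M^{2} - 307 M$
$\frac{1}{S{\left(a V{\left(3 \right)} \right)} + 4 \cdot 864} = \frac{1}{- 46 \left(\left(-2\right) 3\right) \left(-307 - 46 \left(\left(-2\right) 3\right)\right) + 4 \cdot 864} = \frac{1}{\left(-46\right) \left(-6\right) \left(-307 - -276\right) + 3456} = \frac{1}{276 \left(-307 + 276\right) + 3456} = \frac{1}{276 \left(-31\right) + 3456} = \frac{1}{-8556 + 3456} = \frac{1}{-5100} = - \frac{1}{5100}$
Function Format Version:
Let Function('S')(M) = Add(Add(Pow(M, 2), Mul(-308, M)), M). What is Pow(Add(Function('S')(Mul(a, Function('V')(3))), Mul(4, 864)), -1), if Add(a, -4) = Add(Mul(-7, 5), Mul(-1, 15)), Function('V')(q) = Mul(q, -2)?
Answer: Rational(-1, 5100) ≈ -0.00019608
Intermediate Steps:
Function('V')(q) = Mul(-2, q)
a = -46 (a = Add(4, Add(Mul(-7, 5), Mul(-1, 15))) = Add(4, Add(-35, -15)) = Add(4, -50) = -46)
Function('S')(M) = Add(Pow(M, 2), Mul(-307, M))
Pow(Add(Function('S')(Mul(a, Function('V')(3))), Mul(4, 864)), -1) = Pow(Add(Mul(Mul(-46, Mul(-2, 3)), Add(-307, Mul(-46, Mul(-2, 3)))), Mul(4, 864)), -1) = Pow(Add(Mul(Mul(-46, -6), Add(-307, Mul(-46, -6))), 3456), -1) = Pow(Add(Mul(276, Add(-307, 276)), 3456), -1) = Pow(Add(Mul(276, -31), 3456), -1) = Pow(Add(-8556, 3456), -1) = Pow(-5100, -1) = Rational(-1, 5100)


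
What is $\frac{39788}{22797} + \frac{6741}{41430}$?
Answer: $\frac{600697139}{314826570} \approx 1.908$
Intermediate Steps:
$\frac{39788}{22797} + \frac{6741}{41430} = 39788 \cdot \frac{1}{22797} + 6741 \cdot \frac{1}{41430} = \frac{39788}{22797} + \frac{2247}{13810} = \frac{600697139}{314826570}$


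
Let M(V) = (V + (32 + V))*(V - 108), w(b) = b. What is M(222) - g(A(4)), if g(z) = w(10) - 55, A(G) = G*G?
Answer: 54309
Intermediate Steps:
A(G) = G²
M(V) = (-108 + V)*(32 + 2*V) (M(V) = (32 + 2*V)*(-108 + V) = (-108 + V)*(32 + 2*V))
g(z) = -45 (g(z) = 10 - 55 = -45)
M(222) - g(A(4)) = (-3456 - 184*222 + 2*222²) - 1*(-45) = (-3456 - 40848 + 2*49284) + 45 = (-3456 - 40848 + 98568) + 45 = 54264 + 45 = 54309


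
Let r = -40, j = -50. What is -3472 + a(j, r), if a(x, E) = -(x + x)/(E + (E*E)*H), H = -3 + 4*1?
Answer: -270811/78 ≈ -3471.9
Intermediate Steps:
H = 1 (H = -3 + 4 = 1)
a(x, E) = -2*x/(E + E²) (a(x, E) = -(x + x)/(E + (E*E)*1) = -2*x/(E + E²*1) = -2*x/(E + E²))
-3472 + a(j, r) = -3472 - 2*(-50)/(-40*(1 - 40)) = -3472 - 2*(-50)*(-1/40)/(-39) = -3472 - 2*(-50)*(-1/40)*(-1/39) = -3472 + 5/78 = -270811/78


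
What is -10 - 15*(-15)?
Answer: 215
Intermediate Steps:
-10 - 15*(-15) = -10 + 225 = 215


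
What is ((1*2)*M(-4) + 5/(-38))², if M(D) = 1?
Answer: 5041/1444 ≈ 3.4910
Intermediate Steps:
((1*2)*M(-4) + 5/(-38))² = ((1*2)*1 + 5/(-38))² = (2*1 + 5*(-1/38))² = (2 - 5/38)² = (71/38)² = 5041/1444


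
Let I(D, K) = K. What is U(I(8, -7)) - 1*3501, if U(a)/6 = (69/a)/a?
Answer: -171135/49 ≈ -3492.6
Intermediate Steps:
U(a) = 414/a**2 (U(a) = 6*((69/a)/a) = 6*(69/a**2) = 414/a**2)
U(I(8, -7)) - 1*3501 = 414/(-7)**2 - 1*3501 = 414*(1/49) - 3501 = 414/49 - 3501 = -171135/49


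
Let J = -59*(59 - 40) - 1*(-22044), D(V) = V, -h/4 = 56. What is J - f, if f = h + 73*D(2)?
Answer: 21001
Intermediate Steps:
h = -224 (h = -4*56 = -224)
J = 20923 (J = -59*19 + 22044 = -1121 + 22044 = 20923)
f = -78 (f = -224 + 73*2 = -224 + 146 = -78)
J - f = 20923 - 1*(-78) = 20923 + 78 = 21001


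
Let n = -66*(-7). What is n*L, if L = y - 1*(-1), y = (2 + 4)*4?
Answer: 11550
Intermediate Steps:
y = 24 (y = 6*4 = 24)
n = 462
L = 25 (L = 24 - 1*(-1) = 24 + 1 = 25)
n*L = 462*25 = 11550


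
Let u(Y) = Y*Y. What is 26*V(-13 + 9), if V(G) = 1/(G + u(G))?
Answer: 13/6 ≈ 2.1667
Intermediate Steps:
u(Y) = Y²
V(G) = 1/(G + G²)
26*V(-13 + 9) = 26*(1/((-13 + 9)*(1 + (-13 + 9)))) = 26*(1/((-4)*(1 - 4))) = 26*(-¼/(-3)) = 26*(-¼*(-⅓)) = 26*(1/12) = 13/6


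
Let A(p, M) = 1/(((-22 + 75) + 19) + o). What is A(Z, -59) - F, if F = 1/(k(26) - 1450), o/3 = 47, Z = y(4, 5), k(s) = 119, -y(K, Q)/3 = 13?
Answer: 1544/283503 ≈ 0.0054462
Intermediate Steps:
y(K, Q) = -39 (y(K, Q) = -3*13 = -39)
Z = -39
o = 141 (o = 3*47 = 141)
A(p, M) = 1/213 (A(p, M) = 1/(((-22 + 75) + 19) + 141) = 1/((53 + 19) + 141) = 1/(72 + 141) = 1/213)
F = -1/1331 (F = 1/(119 - 1450) = 1/(-1331) = -1/1331 ≈ -0.00075131)
A(Z, -59) - F = 1/213 - 1*(-1/1331) = 1/213 + 1/1331 = 1544/283503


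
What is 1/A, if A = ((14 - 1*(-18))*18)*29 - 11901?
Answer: 1/4803 ≈ 0.00020820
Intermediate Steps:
A = 4803 (A = ((14 + 18)*18)*29 - 11901 = (32*18)*29 - 11901 = 576*29 - 11901 = 16704 - 11901 = 4803)
1/A = 1/4803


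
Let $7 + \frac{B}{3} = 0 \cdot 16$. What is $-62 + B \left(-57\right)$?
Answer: $1135$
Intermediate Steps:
$B = -21$ ($B = -21 + 3 \cdot 0 \cdot 16 = -21 + 3 \cdot 0 = -21 + 0 = -21$)
$-62 + B \left(-57\right) = -62 - -1197 = -62 + 1197 = 1135$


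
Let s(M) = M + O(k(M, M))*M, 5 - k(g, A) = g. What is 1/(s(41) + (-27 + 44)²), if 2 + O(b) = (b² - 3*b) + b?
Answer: 1/56336 ≈ 1.7751e-5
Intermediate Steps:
k(g, A) = 5 - g
O(b) = -2 + b² - 2*b (O(b) = -2 + ((b² - 3*b) + b) = -2 + (b² - 2*b) = -2 + b² - 2*b)
s(M) = M + M*(-12 + (5 - M)² + 2*M) (s(M) = M + (-2 + (5 - M)² - 2*(5 - M))*M = M + (-2 + (5 - M)² + (-10 + 2*M))*M = M + (-12 + (5 - M)² + 2*M)*M = M + M*(-12 + (5 - M)² + 2*M))
1/(s(41) + (-27 + 44)²) = 1/(41*(14 + 41² - 8*41) + (-27 + 44)²) = 1/(41*(14 + 1681 - 328) + 17²) = 1/(41*1367 + 289) = 1/(56047 + 289) = 1/56336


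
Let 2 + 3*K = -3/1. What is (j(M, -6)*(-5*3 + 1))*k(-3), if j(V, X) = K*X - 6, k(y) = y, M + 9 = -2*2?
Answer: 168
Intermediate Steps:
K = -5/3 (K = -⅔ + (-3/1)/3 = -⅔ + (-3*1)/3 = -⅔ + (⅓)*(-3) = -⅔ - 1 = -5/3 ≈ -1.6667)
M = -13 (M = -9 - 2*2 = -9 - 4 = -13)
j(V, X) = -6 - 5*X/3 (j(V, X) = -5*X/3 - 6 = -6 - 5*X/3)
(j(M, -6)*(-5*3 + 1))*k(-3) = ((-6 - 5/3*(-6))*(-5*3 + 1))*(-3) = ((-6 + 10)*(-15 + 1))*(-3) = (4*(-14))*(-3) = -56*(-3) = 168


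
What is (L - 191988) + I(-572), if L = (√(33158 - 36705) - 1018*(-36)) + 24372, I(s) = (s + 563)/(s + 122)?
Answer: -6548399/50 + I*√3547 ≈ -1.3097e+5 + 59.557*I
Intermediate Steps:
I(s) = (563 + s)/(122 + s)
L = 61020 + I*√3547 (L = (√(-3547) + 36648) + 24372 = (I*√3547 + 36648) + 24372 = (36648 + I*√3547) + 24372 = 61020 + I*√3547 ≈ 61020.0 + 59.557*I)
(L - 191988) + I(-572) = ((61020 + I*√3547) - 191988) + (563 - 572)/(122 - 572) = (-130968 + I*√3547) - 9/(-450) = (-130968 + I*√3547) - 1/450*(-9) = (-130968 + I*√3547) + 1/50 = -6548399/50 + I*√3547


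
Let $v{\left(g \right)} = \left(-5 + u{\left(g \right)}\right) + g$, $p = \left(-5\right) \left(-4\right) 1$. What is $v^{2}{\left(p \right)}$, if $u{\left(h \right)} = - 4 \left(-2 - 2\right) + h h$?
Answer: $185761$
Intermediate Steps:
$p = 20$ ($p = 20 \cdot 1 = 20$)
$u{\left(h \right)} = 16 + h^{2}$ ($u{\left(h \right)} = \left(-4\right) \left(-4\right) + h^{2} = 16 + h^{2}$)
$v{\left(g \right)} = 11 + g + g^{2}$ ($v{\left(g \right)} = \left(-5 + \left(16 + g^{2}\right)\right) + g = \left(11 + g^{2}\right) + g = 11 + g + g^{2}$)
$v^{2}{\left(p \right)} = \left(11 + 20 + 20^{2}\right)^{2} = \left(11 + 20 + 400\right)^{2} = 431^{2} = 185761$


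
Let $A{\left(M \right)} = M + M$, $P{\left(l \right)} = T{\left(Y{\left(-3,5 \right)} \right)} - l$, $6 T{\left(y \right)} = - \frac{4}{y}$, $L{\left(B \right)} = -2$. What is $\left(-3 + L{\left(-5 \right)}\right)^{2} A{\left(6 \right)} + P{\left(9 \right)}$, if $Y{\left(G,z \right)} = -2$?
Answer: $\frac{874}{3} \approx 291.33$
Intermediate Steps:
$T{\left(y \right)} = - \frac{2}{3 y}$ ($T{\left(y \right)} = \frac{\left(-4\right) \frac{1}{y}}{6} = - \frac{2}{3 y}$)
$P{\left(l \right)} = \frac{1}{3} - l$ ($P{\left(l \right)} = - \frac{2}{3 \left(-2\right)} - l = \left(- \frac{2}{3}\right) \left(- \frac{1}{2}\right) - l = \frac{1}{3} - l$)
$A{\left(M \right)} = 2 M$
$\left(-3 + L{\left(-5 \right)}\right)^{2} A{\left(6 \right)} + P{\left(9 \right)} = \left(-3 - 2\right)^{2} \cdot 2 \cdot 6 + \left(\frac{1}{3} - 9\right) = \left(-5\right)^{2} \cdot 12 + \left(\frac{1}{3} - 9\right) = 25 \cdot 12 - \frac{26}{3} = 300 - \frac{26}{3} = \frac{874}{3}$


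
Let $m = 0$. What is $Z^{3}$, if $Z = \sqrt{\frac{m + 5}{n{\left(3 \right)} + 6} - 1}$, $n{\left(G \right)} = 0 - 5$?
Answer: $8$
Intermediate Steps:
$n{\left(G \right)} = -5$ ($n{\left(G \right)} = 0 - 5 = -5$)
$Z = 2$ ($Z = \sqrt{\frac{0 + 5}{-5 + 6} - 1} = \sqrt{\frac{5}{1} - 1} = \sqrt{5 \cdot 1 - 1} = \sqrt{5 - 1} = \sqrt{4} = 2$)
$Z^{3} = 2^{3} = 8$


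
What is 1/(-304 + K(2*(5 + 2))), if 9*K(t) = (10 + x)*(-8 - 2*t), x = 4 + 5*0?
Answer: -1/360 ≈ -0.0027778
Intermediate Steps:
x = 4 (x = 4 + 0 = 4)
K(t) = -112/9 - 28*t/9 (K(t) = ((10 + 4)*(-8 - 2*t))/9 = (14*(-8 - 2*t))/9 = (-112 - 28*t)/9 = -112/9 - 28*t/9)
1/(-304 + K(2*(5 + 2))) = 1/(-304 + (-112/9 - 56*(5 + 2)/9)) = 1/(-304 + (-112/9 - 56*7/9)) = 1/(-304 + (-112/9 - 28/9*14)) = 1/(-304 + (-112/9 - 392/9)) = 1/(-304 - 56) = 1/(-360) = -1/360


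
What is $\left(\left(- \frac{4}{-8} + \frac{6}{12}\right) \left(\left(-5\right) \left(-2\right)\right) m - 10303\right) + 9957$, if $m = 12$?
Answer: $-226$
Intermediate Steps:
$\left(\left(- \frac{4}{-8} + \frac{6}{12}\right) \left(\left(-5\right) \left(-2\right)\right) m - 10303\right) + 9957 = \left(\left(- \frac{4}{-8} + \frac{6}{12}\right) \left(\left(-5\right) \left(-2\right)\right) 12 - 10303\right) + 9957 = \left(\left(\left(-4\right) \left(- \frac{1}{8}\right) + 6 \cdot \frac{1}{12}\right) 10 \cdot 12 - 10303\right) + 9957 = \left(\left(\frac{1}{2} + \frac{1}{2}\right) 10 \cdot 12 - 10303\right) + 9957 = \left(1 \cdot 10 \cdot 12 - 10303\right) + 9957 = \left(10 \cdot 12 - 10303\right) + 9957 = \left(120 - 10303\right) + 9957 = -10183 + 9957 = -226$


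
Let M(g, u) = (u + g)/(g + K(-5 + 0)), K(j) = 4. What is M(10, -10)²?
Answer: 0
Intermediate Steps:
M(g, u) = (g + u)/(4 + g) (M(g, u) = (u + g)/(g + 4) = (g + u)/(4 + g))
M(10, -10)² = ((10 - 10)/(4 + 10))² = (0/14)² = ((1/14)*0)² = 0² = 0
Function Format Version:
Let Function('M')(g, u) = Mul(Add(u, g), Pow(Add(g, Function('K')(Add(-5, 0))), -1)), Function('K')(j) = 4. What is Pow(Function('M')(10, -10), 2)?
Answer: 0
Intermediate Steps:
Function('M')(g, u) = Mul(Pow(Add(4, g), -1), Add(g, u)) (Function('M')(g, u) = Mul(Add(u, g), Pow(Add(g, 4), -1)) = Mul(Add(g, u), Pow(Add(4, g), -1)) = Mul(Pow(Add(4, g), -1), Add(g, u)))
Pow(Function('M')(10, -10), 2) = Pow(Mul(Pow(Add(4, 10), -1), Add(10, -10)), 2) = Pow(Mul(Pow(14, -1), 0), 2) = Pow(Mul(Rational(1, 14), 0), 2) = Pow(0, 2) = 0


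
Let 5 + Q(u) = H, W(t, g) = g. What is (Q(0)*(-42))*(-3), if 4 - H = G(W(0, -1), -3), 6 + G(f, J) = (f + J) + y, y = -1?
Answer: 1260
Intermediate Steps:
G(f, J) = -7 + J + f (G(f, J) = -6 + ((f + J) - 1) = -6 + ((J + f) - 1) = -6 + (-1 + J + f) = -7 + J + f)
H = 15 (H = 4 - (-7 - 3 - 1) = 4 - 1*(-11) = 4 + 11 = 15)
Q(u) = 10 (Q(u) = -5 + 15 = 10)
(Q(0)*(-42))*(-3) = (10*(-42))*(-3) = -420*(-3) = 1260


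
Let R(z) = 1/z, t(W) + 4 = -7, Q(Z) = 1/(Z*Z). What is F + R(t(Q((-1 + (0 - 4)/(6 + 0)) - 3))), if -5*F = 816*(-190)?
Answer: 341087/11 ≈ 31008.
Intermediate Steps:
Q(Z) = Z⁻² (Q(Z) = 1/(Z²) = Z⁻²)
t(W) = -11 (t(W) = -4 - 7 = -11)
F = 31008 (F = -816*(-190)/5 = -⅕*(-155040) = 31008)
F + R(t(Q((-1 + (0 - 4)/(6 + 0)) - 3))) = 31008 + 1/(-11) = 31008 - 1/11 = 341087/11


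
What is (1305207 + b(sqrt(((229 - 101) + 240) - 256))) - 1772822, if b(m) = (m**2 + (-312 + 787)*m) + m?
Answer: -467503 + 1904*sqrt(7) ≈ -4.6247e+5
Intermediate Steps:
b(m) = m**2 + 476*m (b(m) = (m**2 + 475*m) + m = m**2 + 476*m)
(1305207 + b(sqrt(((229 - 101) + 240) - 256))) - 1772822 = (1305207 + sqrt(((229 - 101) + 240) - 256)*(476 + sqrt(((229 - 101) + 240) - 256))) - 1772822 = (1305207 + sqrt((128 + 240) - 256)*(476 + sqrt((128 + 240) - 256))) - 1772822 = (1305207 + sqrt(368 - 256)*(476 + sqrt(368 - 256))) - 1772822 = (1305207 + sqrt(112)*(476 + sqrt(112))) - 1772822 = (1305207 + (4*sqrt(7))*(476 + 4*sqrt(7))) - 1772822 = (1305207 + 4*sqrt(7)*(476 + 4*sqrt(7))) - 1772822 = -467615 + 4*sqrt(7)*(476 + 4*sqrt(7))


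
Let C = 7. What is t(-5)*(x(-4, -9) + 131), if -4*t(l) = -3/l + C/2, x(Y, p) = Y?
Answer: -5207/40 ≈ -130.18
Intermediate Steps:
t(l) = -7/8 + 3/(4*l) (t(l) = -(-3/l + 7/2)/4 = -(7/2 - 3/l)/4 = -7/8 + 3/(4*l))
t(-5)*(x(-4, -9) + 131) = ((1/8)*(6 - 7*(-5))/(-5))*(-4 + 131) = ((1/8)*(-1/5)*(6 + 35))*127 = ((1/8)*(-1/5)*41)*127 = -41/40*127 = -5207/40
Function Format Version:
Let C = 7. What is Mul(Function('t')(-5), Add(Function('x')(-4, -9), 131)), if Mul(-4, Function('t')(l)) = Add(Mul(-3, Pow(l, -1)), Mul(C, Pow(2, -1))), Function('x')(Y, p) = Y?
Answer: Rational(-5207, 40) ≈ -130.18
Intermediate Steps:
Function('t')(l) = Add(Rational(-7, 8), Mul(Rational(3, 4), Pow(l, -1))) (Function('t')(l) = Mul(Rational(-1, 4), Add(Mul(-3, Pow(l, -1)), Mul(7, Pow(2, -1)))) = Mul(Rational(-1, 4), Add(Mul(-3, Pow(l, -1)), Mul(7, Rational(1, 2)))) = Mul(Rational(-1, 4), Add(Mul(-3, Pow(l, -1)), Rational(7, 2))) = Mul(Rational(-1, 4), Add(Rational(7, 2), Mul(-3, Pow(l, -1)))) = Add(Rational(-7, 8), Mul(Rational(3, 4), Pow(l, -1))))
Mul(Function('t')(-5), Add(Function('x')(-4, -9), 131)) = Mul(Mul(Rational(1, 8), Pow(-5, -1), Add(6, Mul(-7, -5))), Add(-4, 131)) = Mul(Mul(Rational(1, 8), Rational(-1, 5), Add(6, 35)), 127) = Mul(Mul(Rational(1, 8), Rational(-1, 5), 41), 127) = Mul(Rational(-41, 40), 127) = Rational(-5207, 40)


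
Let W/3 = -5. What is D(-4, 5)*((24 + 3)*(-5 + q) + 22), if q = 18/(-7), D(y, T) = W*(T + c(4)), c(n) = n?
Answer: 172395/7 ≈ 24628.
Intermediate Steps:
W = -15 (W = 3*(-5) = -15)
D(y, T) = -60 - 15*T (D(y, T) = -15*(T + 4) = -15*(4 + T) = -60 - 15*T)
q = -18/7 (q = 18*(-1/7) = -18/7 ≈ -2.5714)
D(-4, 5)*((24 + 3)*(-5 + q) + 22) = (-60 - 15*5)*((24 + 3)*(-5 - 18/7) + 22) = (-60 - 75)*(27*(-53/7) + 22) = -135*(-1431/7 + 22) = -135*(-1277/7) = 172395/7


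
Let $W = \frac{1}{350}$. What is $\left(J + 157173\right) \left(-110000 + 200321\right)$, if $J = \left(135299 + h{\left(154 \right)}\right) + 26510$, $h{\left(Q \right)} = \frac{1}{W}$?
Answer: $28842385572$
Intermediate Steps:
$W = \frac{1}{350} \approx 0.0028571$
$h{\left(Q \right)} = 350$ ($h{\left(Q \right)} = \frac{1}{\frac{1}{350}} = 350$)
$J = 162159$ ($J = \left(135299 + 350\right) + 26510 = 135649 + 26510 = 162159$)
$\left(J + 157173\right) \left(-110000 + 200321\right) = \left(162159 + 157173\right) \left(-110000 + 200321\right) = 319332 \cdot 90321 = 28842385572$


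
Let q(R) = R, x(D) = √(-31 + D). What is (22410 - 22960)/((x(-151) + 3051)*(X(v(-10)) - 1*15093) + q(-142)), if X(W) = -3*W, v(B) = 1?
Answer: 487152325/40795852697053 - 2075700*I*√182/530346085061689 ≈ 1.1941e-5 - 5.2801e-8*I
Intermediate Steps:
(22410 - 22960)/((x(-151) + 3051)*(X(v(-10)) - 1*15093) + q(-142)) = (22410 - 22960)/((√(-31 - 151) + 3051)*(-3*1 - 1*15093) - 142) = -550/((√(-182) + 3051)*(-3 - 15093) - 142) = -550/((I*√182 + 3051)*(-15096) - 142) = -550/((3051 + I*√182)*(-15096) - 142) = -550/((-46057896 - 15096*I*√182) - 142) = -550/(-46058038 - 15096*I*√182)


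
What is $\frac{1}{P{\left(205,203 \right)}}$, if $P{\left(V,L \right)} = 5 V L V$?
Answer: $\frac{1}{42655375} \approx 2.3444 \cdot 10^{-8}$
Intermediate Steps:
$P{\left(V,L \right)} = 5 L V^{2}$ ($P{\left(V,L \right)} = 5 L V V = 5 L V^{2}$)
$\frac{1}{P{\left(205,203 \right)}} = \frac{1}{5 \cdot 203 \cdot 205^{2}} = \frac{1}{5 \cdot 203 \cdot 42025} = \frac{1}{42655375}$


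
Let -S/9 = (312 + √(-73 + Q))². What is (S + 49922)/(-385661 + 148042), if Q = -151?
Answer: 824158/237619 + 22464*I*√14/237619 ≈ 3.4684 + 0.35373*I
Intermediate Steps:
S = -9*(312 + 4*I*√14)² (S = -9*(312 + √(-73 - 151))² = -9*(312 + √(-224))² = -9*(312 + 4*I*√14)² ≈ -8.7408e+5 - 84053.0*I)
(S + 49922)/(-385661 + 148042) = ((-874080 - 22464*I*√14) + 49922)/(-385661 + 148042) = (-824158 - 22464*I*√14)/(-237619) = (-824158 - 22464*I*√14)*(-1/237619) = 824158/237619 + 22464*I*√14/237619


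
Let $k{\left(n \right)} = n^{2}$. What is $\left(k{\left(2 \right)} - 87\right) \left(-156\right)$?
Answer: $12948$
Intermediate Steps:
$\left(k{\left(2 \right)} - 87\right) \left(-156\right) = \left(2^{2} - 87\right) \left(-156\right) = \left(4 - 87\right) \left(-156\right) = \left(-83\right) \left(-156\right) = 12948$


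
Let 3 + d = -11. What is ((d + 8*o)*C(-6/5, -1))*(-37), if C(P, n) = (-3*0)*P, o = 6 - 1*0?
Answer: 0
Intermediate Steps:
o = 6 (o = 6 + 0 = 6)
d = -14 (d = -3 - 11 = -14)
C(P, n) = 0 (C(P, n) = 0*P = 0)
((d + 8*o)*C(-6/5, -1))*(-37) = ((-14 + 8*6)*0)*(-37) = ((-14 + 48)*0)*(-37) = (34*0)*(-37) = 0*(-37) = 0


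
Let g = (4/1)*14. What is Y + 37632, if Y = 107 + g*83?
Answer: 42387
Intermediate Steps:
g = 56 (g = (4*1)*14 = 4*14 = 56)
Y = 4755 (Y = 107 + 56*83 = 107 + 4648 = 4755)
Y + 37632 = 4755 + 37632 = 42387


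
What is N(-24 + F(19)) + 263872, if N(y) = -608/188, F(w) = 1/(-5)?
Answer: 12401832/47 ≈ 2.6387e+5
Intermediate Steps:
F(w) = -⅕
N(y) = -152/47 (N(y) = -608*1/188 = -152/47)
N(-24 + F(19)) + 263872 = -152/47 + 263872 = 12401832/47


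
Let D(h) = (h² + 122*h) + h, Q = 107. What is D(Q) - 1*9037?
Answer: 15573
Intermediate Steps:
D(h) = h² + 123*h
D(Q) - 1*9037 = 107*(123 + 107) - 1*9037 = 107*230 - 9037 = 24610 - 9037 = 15573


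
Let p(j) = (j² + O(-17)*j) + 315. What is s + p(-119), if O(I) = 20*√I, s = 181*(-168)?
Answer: -15932 - 2380*I*√17 ≈ -15932.0 - 9813.0*I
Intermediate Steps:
s = -30408
p(j) = 315 + j² + 20*I*j*√17 (p(j) = (j² + (20*√(-17))*j) + 315 = (j² + (20*(I*√17))*j) + 315 = (j² + (20*I*√17)*j) + 315 = (j² + 20*I*j*√17) + 315 = 315 + j² + 20*I*j*√17)
s + p(-119) = -30408 + (315 + (-119)² + 20*I*(-119)*√17) = -30408 + (315 + 14161 - 2380*I*√17) = -30408 + (14476 - 2380*I*√17) = -15932 - 2380*I*√17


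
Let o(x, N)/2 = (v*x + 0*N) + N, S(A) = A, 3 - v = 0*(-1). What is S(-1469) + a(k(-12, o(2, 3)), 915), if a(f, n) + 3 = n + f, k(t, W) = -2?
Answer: -559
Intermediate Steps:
v = 3 (v = 3 - 0*(-1) = 3 - 1*0 = 3 + 0 = 3)
o(x, N) = 2*N + 6*x (o(x, N) = 2*((3*x + 0*N) + N) = 2*((3*x + 0) + N) = 2*(3*x + N) = 2*(N + 3*x) = 2*N + 6*x)
a(f, n) = -3 + f + n (a(f, n) = -3 + (n + f) = -3 + (f + n) = -3 + f + n)
S(-1469) + a(k(-12, o(2, 3)), 915) = -1469 + (-3 - 2 + 915) = -1469 + 910 = -559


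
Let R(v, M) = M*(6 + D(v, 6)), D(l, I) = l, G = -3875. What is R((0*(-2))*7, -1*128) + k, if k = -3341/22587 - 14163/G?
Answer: -66911958694/87524625 ≈ -764.49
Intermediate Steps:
R(v, M) = M*(6 + v)
k = 306953306/87524625 (k = -3341/22587 - 14163/(-3875) = -3341*1/22587 - 14163*(-1/3875) = -3341/22587 + 14163/3875 = 306953306/87524625 ≈ 3.5070)
R((0*(-2))*7, -1*128) + k = (-1*128)*(6 + (0*(-2))*7) + 306953306/87524625 = -128*(6 + 0*7) + 306953306/87524625 = -128*(6 + 0) + 306953306/87524625 = -128*6 + 306953306/87524625 = -768 + 306953306/87524625 = -66911958694/87524625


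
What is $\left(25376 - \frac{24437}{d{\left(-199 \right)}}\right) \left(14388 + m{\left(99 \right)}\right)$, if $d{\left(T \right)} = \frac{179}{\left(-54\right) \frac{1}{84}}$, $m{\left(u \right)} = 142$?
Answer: $\frac{66227936155}{179} \approx 3.6999 \cdot 10^{8}$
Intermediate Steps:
$d{\left(T \right)} = - \frac{2506}{9}$ ($d{\left(T \right)} = \frac{179}{\left(-54\right) \frac{1}{84}} = \frac{179}{- \frac{9}{14}} = 179 \left(- \frac{14}{9}\right) = - \frac{2506}{9}$)
$\left(25376 - \frac{24437}{d{\left(-199 \right)}}\right) \left(14388 + m{\left(99 \right)}\right) = \left(25376 - \frac{24437}{- \frac{2506}{9}}\right) \left(14388 + 142\right) = \left(25376 - - \frac{31419}{358}\right) 14530 = \left(25376 + \frac{31419}{358}\right) 14530 = \frac{9116027}{358} \cdot 14530 = \frac{66227936155}{179}$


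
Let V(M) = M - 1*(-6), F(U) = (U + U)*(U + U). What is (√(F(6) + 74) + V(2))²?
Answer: (8 + √218)² ≈ 518.24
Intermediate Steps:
F(U) = 4*U² (F(U) = (2*U)*(2*U) = 4*U²)
V(M) = 6 + M (V(M) = M + 6 = 6 + M)
(√(F(6) + 74) + V(2))² = (√(4*6² + 74) + (6 + 2))² = (√(4*36 + 74) + 8)² = (√(144 + 74) + 8)² = (√218 + 8)² = (8 + √218)²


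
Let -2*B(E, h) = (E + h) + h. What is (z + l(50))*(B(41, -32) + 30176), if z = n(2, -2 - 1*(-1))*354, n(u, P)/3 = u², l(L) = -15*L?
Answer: 105595875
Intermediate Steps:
B(E, h) = -h - E/2 (B(E, h) = -((E + h) + h)/2 = -(E + 2*h)/2 = -h - E/2)
n(u, P) = 3*u²
z = 4248 (z = (3*2²)*354 = (3*4)*354 = 12*354 = 4248)
(z + l(50))*(B(41, -32) + 30176) = (4248 - 15*50)*((-1*(-32) - ½*41) + 30176) = (4248 - 750)*((32 - 41/2) + 30176) = 3498*(23/2 + 30176) = 3498*(60375/2) = 105595875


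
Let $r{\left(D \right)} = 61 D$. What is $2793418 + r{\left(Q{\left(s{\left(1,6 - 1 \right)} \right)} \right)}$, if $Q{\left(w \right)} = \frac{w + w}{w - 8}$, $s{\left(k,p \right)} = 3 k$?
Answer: $\frac{13966724}{5} \approx 2.7933 \cdot 10^{6}$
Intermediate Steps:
$Q{\left(w \right)} = \frac{2 w}{-8 + w}$
$2793418 + r{\left(Q{\left(s{\left(1,6 - 1 \right)} \right)} \right)} = 2793418 + 61 \frac{2 \cdot 3 \cdot 1}{-8 + 3 \cdot 1} = 2793418 + 61 \cdot 2 \cdot 3 \frac{1}{-8 + 3} = 2793418 + 61 \cdot 2 \cdot 3 \frac{1}{-5} = 2793418 + 61 \cdot 2 \cdot 3 \left(- \frac{1}{5}\right) = 2793418 + 61 \left(- \frac{6}{5}\right) = 2793418 - \frac{366}{5} = \frac{13966724}{5}$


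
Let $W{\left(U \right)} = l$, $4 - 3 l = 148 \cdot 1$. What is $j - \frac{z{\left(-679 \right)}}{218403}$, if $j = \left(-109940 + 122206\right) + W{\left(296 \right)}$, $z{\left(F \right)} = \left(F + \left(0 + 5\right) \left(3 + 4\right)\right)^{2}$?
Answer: $\frac{2668033118}{218403} \approx 12216.0$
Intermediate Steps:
$l = -48$ ($l = \frac{4}{3} - \frac{148 \cdot 1}{3} = \frac{4}{3} - \frac{148}{3} = -48$)
$z{\left(F \right)} = \left(35 + F\right)^{2}$ ($z{\left(F \right)} = \left(F + 5 \cdot 7\right)^{2} = \left(F + 35\right)^{2} = \left(35 + F\right)^{2}$)
$W{\left(U \right)} = -48$
$j = 12218$ ($j = \left(-109940 + 122206\right) - 48 = 12266 - 48 = 12218$)
$j - \frac{z{\left(-679 \right)}}{218403} = 12218 - \frac{\left(35 - 679\right)^{2}}{218403} = 12218 - \left(-644\right)^{2} \cdot \frac{1}{218403} = 12218 - 414736 \cdot \frac{1}{218403} = 12218 - \frac{414736}{218403} = \frac{2668033118}{218403}$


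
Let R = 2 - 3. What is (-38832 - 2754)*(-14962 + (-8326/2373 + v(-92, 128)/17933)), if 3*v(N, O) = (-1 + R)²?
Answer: 8828116608600024/14185003 ≈ 6.2236e+8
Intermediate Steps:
R = -1
v(N, O) = 4/3 (v(N, O) = (-1 - 1)²/3 = (⅓)*(-2)² = (⅓)*4 = 4/3)
(-38832 - 2754)*(-14962 + (-8326/2373 + v(-92, 128)/17933)) = (-38832 - 2754)*(-14962 + (-8326/2373 + (4/3)/17933)) = -41586*(-14962 + (-8326*1/2373 + (4/3)*(1/17933))) = -41586*(-14962 + (-8326/2373 + 4/53799)) = -41586*(-14962 - 49768998/14185003) = -41586*(-212285783884/14185003) = 8828116608600024/14185003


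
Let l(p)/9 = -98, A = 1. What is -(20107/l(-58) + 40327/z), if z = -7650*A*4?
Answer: 4017547/166600 ≈ 24.115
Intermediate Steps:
l(p) = -882 (l(p) = 9*(-98) = -882)
z = -30600 (z = -7650*4 = -30600)
-(20107/l(-58) + 40327/z) = -(20107/(-882) + 40327/(-30600)) = -(20107*(-1/882) + 40327*(-1/30600)) = -(-20107/882 - 40327/30600) = -1*(-4017547/166600) = 4017547/166600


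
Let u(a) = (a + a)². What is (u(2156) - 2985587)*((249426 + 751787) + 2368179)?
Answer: 52588651573744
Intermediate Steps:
u(a) = 4*a² (u(a) = (2*a)² = 4*a²)
(u(2156) - 2985587)*((249426 + 751787) + 2368179) = (4*2156² - 2985587)*((249426 + 751787) + 2368179) = (4*4648336 - 2985587)*(1001213 + 2368179) = (18593344 - 2985587)*3369392 = 15607757*3369392 = 52588651573744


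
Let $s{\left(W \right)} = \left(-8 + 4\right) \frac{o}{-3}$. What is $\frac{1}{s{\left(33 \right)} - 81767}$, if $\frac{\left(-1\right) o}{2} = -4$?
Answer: $- \frac{3}{245269} \approx -1.2231 \cdot 10^{-5}$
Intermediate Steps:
$o = 8$ ($o = \left(-2\right) \left(-4\right) = 8$)
$s{\left(W \right)} = \frac{32}{3}$ ($s{\left(W \right)} = \left(-8 + 4\right) \frac{8}{-3} = - 4 \cdot 8 \left(- \frac{1}{3}\right) = \left(-4\right) \left(- \frac{8}{3}\right) = \frac{32}{3}$)
$\frac{1}{s{\left(33 \right)} - 81767} = \frac{1}{\frac{32}{3} - 81767} = \frac{1}{- \frac{245269}{3}} = - \frac{3}{245269}$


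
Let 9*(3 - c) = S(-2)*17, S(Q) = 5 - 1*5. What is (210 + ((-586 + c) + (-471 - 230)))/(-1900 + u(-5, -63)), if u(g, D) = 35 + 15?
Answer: 537/925 ≈ 0.58054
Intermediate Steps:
S(Q) = 0 (S(Q) = 5 - 5 = 0)
c = 3 (c = 3 - 0*17 = 3 - ⅑*0 = 3 + 0 = 3)
u(g, D) = 50
(210 + ((-586 + c) + (-471 - 230)))/(-1900 + u(-5, -63)) = (210 + ((-586 + 3) + (-471 - 230)))/(-1900 + 50) = (210 + (-583 - 701))/(-1850) = (210 - 1284)*(-1/1850) = -1074*(-1/1850) = 537/925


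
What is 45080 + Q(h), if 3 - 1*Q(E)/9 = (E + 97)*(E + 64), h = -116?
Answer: 36215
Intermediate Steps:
Q(E) = 27 - 9*(64 + E)*(97 + E) (Q(E) = 27 - 9*(E + 97)*(E + 64) = 27 - 9*(97 + E)*(64 + E) = 27 - 9*(64 + E)*(97 + E))
45080 + Q(h) = 45080 + (-55845 - 1449*(-116) - 9*(-116)**2) = 45080 + (-55845 + 168084 - 9*13456) = 45080 + (-55845 + 168084 - 121104) = 45080 - 8865 = 36215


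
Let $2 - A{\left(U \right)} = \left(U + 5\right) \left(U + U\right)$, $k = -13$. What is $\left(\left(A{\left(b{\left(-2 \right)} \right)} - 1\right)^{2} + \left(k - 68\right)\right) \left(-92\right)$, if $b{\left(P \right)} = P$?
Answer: $-8096$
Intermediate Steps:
$A{\left(U \right)} = 2 - 2 U \left(5 + U\right)$ ($A{\left(U \right)} = 2 - \left(U + 5\right) \left(U + U\right) = 2 - \left(5 + U\right) 2 U = 2 - 2 U \left(5 + U\right)$)
$\left(\left(A{\left(b{\left(-2 \right)} \right)} - 1\right)^{2} + \left(k - 68\right)\right) \left(-92\right) = \left(\left(\left(2 - -20 - 2 \left(-2\right)^{2}\right) - 1\right)^{2} - 81\right) \left(-92\right) = \left(\left(\left(2 + 20 - 8\right) - 1\right)^{2} - 81\right) \left(-92\right) = \left(\left(14 - 1\right)^{2} - 81\right) \left(-92\right) = \left(13^{2} - 81\right) \left(-92\right) = \left(169 - 81\right) \left(-92\right) = 88 \left(-92\right) = -8096$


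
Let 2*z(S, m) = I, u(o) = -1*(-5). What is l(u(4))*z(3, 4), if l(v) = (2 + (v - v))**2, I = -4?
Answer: -8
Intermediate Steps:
u(o) = 5
z(S, m) = -2 (z(S, m) = (1/2)*(-4) = -2)
l(v) = 4 (l(v) = (2 + 0)**2 = 2**2 = 4)
l(u(4))*z(3, 4) = 4*(-2) = -8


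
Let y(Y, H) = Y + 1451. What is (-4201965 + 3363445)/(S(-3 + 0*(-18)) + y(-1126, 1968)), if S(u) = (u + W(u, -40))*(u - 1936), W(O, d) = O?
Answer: -838520/11959 ≈ -70.116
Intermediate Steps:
y(Y, H) = 1451 + Y
S(u) = 2*u*(-1936 + u) (S(u) = (u + u)*(u - 1936) = (2*u)*(-1936 + u) = 2*u*(-1936 + u))
(-4201965 + 3363445)/(S(-3 + 0*(-18)) + y(-1126, 1968)) = (-4201965 + 3363445)/(2*(-3 + 0*(-18))*(-1936 + (-3 + 0*(-18))) + (1451 - 1126)) = -838520/(2*(-3 + 0)*(-1936 + (-3 + 0)) + 325) = -838520/(2*(-3)*(-1936 - 3) + 325) = -838520/(2*(-3)*(-1939) + 325) = -838520/(11634 + 325) = -838520/11959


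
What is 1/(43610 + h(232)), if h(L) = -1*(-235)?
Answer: 1/43845 ≈ 2.2808e-5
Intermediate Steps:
h(L) = 235
1/(43610 + h(232)) = 1/(43610 + 235) = 1/43845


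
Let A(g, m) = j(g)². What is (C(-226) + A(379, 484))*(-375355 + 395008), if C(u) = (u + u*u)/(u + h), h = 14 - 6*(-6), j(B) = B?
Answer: 247922260899/88 ≈ 2.8173e+9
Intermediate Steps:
h = 50 (h = 14 + 36 = 50)
C(u) = (u + u²)/(50 + u) (C(u) = (u + u*u)/(u + 50) = (u + u²)/(50 + u))
A(g, m) = g²
(C(-226) + A(379, 484))*(-375355 + 395008) = (-226*(1 - 226)/(50 - 226) + 379²)*(-375355 + 395008) = (-226*(-225)/(-176) + 143641)*19653 = (-226*(-1/176)*(-225) + 143641)*19653 = (-25425/88 + 143641)*19653 = (12614983/88)*19653 = 247922260899/88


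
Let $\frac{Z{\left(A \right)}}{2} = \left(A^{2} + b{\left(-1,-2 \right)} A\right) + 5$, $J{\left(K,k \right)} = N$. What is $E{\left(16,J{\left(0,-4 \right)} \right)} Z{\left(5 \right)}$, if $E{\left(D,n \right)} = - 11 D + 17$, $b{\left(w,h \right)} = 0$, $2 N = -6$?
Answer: $-9540$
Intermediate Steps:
$N = -3$ ($N = \frac{1}{2} \left(-6\right) = -3$)
$J{\left(K,k \right)} = -3$
$E{\left(D,n \right)} = 17 - 11 D$
$Z{\left(A \right)} = 10 + 2 A^{2}$ ($Z{\left(A \right)} = 2 \left(\left(A^{2} + 0 A\right) + 5\right) = 2 \left(\left(A^{2} + 0\right) + 5\right) = 2 \left(A^{2} + 5\right) = 2 \left(5 + A^{2}\right) = 10 + 2 A^{2}$)
$E{\left(16,J{\left(0,-4 \right)} \right)} Z{\left(5 \right)} = \left(17 - 176\right) \left(10 + 2 \cdot 5^{2}\right) = \left(17 - 176\right) \left(10 + 2 \cdot 25\right) = - 159 \left(10 + 50\right) = \left(-159\right) 60 = -9540$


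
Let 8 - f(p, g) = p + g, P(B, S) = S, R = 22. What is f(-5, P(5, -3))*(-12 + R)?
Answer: 160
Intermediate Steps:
f(p, g) = 8 - g - p (f(p, g) = 8 - (p + g) = 8 - (g + p) = 8 + (-g - p) = 8 - g - p)
f(-5, P(5, -3))*(-12 + R) = (8 - 1*(-3) - 1*(-5))*(-12 + 22) = (8 + 3 + 5)*10 = 16*10 = 160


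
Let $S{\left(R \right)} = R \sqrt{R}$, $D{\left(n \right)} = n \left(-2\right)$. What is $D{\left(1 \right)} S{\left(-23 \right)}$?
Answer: $46 i \sqrt{23} \approx 220.61 i$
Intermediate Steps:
$D{\left(n \right)} = - 2 n$
$S{\left(R \right)} = R^{\frac{3}{2}}$
$D{\left(1 \right)} S{\left(-23 \right)} = \left(-2\right) 1 \left(-23\right)^{\frac{3}{2}} = - 2 \left(- 23 i \sqrt{23}\right) = 46 i \sqrt{23}$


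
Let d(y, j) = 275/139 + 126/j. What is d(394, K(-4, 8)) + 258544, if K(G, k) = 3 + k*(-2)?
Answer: 467175069/1807 ≈ 2.5854e+5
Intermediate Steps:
K(G, k) = 3 - 2*k
d(y, j) = 275/139 + 126/j (d(y, j) = 275*(1/139) + 126/j = 275/139 + 126/j)
d(394, K(-4, 8)) + 258544 = (275/139 + 126/(3 - 2*8)) + 258544 = (275/139 + 126/(3 - 16)) + 258544 = (275/139 + 126/(-13)) + 258544 = (275/139 + 126*(-1/13)) + 258544 = (275/139 - 126/13) + 258544 = -13939/1807 + 258544 = 467175069/1807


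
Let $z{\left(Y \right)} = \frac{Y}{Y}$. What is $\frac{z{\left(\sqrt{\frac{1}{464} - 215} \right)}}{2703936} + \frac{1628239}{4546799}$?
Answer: $\frac{4402658595503}{12294253500864} \approx 0.35811$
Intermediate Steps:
$z{\left(Y \right)} = 1$
$\frac{z{\left(\sqrt{\frac{1}{464} - 215} \right)}}{2703936} + \frac{1628239}{4546799} = 1 \cdot \frac{1}{2703936} + \frac{1628239}{4546799} = 1 \cdot \frac{1}{2703936} + 1628239 \cdot \frac{1}{4546799} = \frac{1}{2703936} + \frac{1628239}{4546799} = \frac{4402658595503}{12294253500864}$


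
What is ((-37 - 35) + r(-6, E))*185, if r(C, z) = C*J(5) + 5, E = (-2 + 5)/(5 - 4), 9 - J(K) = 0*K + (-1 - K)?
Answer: -29045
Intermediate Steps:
J(K) = 10 + K (J(K) = 9 - (0*K + (-1 - K)) = 9 - (0 + (-1 - K)) = 9 - (-1 - K) = 9 + (1 + K) = 10 + K)
E = 3 (E = 3/1 = 3*1 = 3)
r(C, z) = 5 + 15*C (r(C, z) = C*(10 + 5) + 5 = C*15 + 5 = 15*C + 5 = 5 + 15*C)
((-37 - 35) + r(-6, E))*185 = ((-37 - 35) + (5 + 15*(-6)))*185 = (-72 + (5 - 90))*185 = (-72 - 85)*185 = -157*185 = -29045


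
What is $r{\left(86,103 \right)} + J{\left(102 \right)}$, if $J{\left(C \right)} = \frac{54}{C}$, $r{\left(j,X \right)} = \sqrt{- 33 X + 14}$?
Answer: $\frac{9}{17} + i \sqrt{3385} \approx 0.52941 + 58.181 i$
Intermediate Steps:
$r{\left(j,X \right)} = \sqrt{14 - 33 X}$
$r{\left(86,103 \right)} + J{\left(102 \right)} = \sqrt{14 - 3399} + \frac{54}{102} = \sqrt{14 - 3399} + 54 \cdot \frac{1}{102} = \sqrt{-3385} + \frac{9}{17} = i \sqrt{3385} + \frac{9}{17} = \frac{9}{17} + i \sqrt{3385}$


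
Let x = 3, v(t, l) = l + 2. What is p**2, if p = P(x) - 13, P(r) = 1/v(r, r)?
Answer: 4096/25 ≈ 163.84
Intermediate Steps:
v(t, l) = 2 + l
P(r) = 1/(2 + r)
p = -64/5 (p = 1/(2 + 3) - 13 = 1/5 - 13 = -64/5 ≈ -12.800)
p**2 = (-64/5)**2 = 4096/25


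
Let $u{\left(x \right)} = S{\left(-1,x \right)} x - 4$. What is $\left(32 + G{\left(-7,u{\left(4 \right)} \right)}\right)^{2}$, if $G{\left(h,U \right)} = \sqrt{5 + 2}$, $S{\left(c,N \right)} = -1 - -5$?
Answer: $\left(32 + \sqrt{7}\right)^{2} \approx 1200.3$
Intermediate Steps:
$S{\left(c,N \right)} = 4$ ($S{\left(c,N \right)} = -1 + 5 = 4$)
$u{\left(x \right)} = -4 + 4 x$ ($u{\left(x \right)} = 4 x - 4 = -4 + 4 x$)
$G{\left(h,U \right)} = \sqrt{7}$
$\left(32 + G{\left(-7,u{\left(4 \right)} \right)}\right)^{2} = \left(32 + \sqrt{7}\right)^{2}$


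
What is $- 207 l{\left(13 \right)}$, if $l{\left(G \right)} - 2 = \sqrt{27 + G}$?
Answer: $-414 - 414 \sqrt{10} \approx -1723.2$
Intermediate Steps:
$l{\left(G \right)} = 2 + \sqrt{27 + G}$
$- 207 l{\left(13 \right)} = - 207 \left(2 + \sqrt{27 + 13}\right) = - 207 \left(2 + \sqrt{40}\right) = - 207 \left(2 + 2 \sqrt{10}\right) = -414 - 414 \sqrt{10}$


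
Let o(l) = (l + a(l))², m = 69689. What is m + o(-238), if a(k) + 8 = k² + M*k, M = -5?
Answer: 3316447433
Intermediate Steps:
a(k) = -8 + k² - 5*k (a(k) = -8 + (k² - 5*k) = -8 + k² - 5*k)
o(l) = (-8 + l² - 4*l)² (o(l) = (l + (-8 + l² - 5*l))² = (-8 + l² - 4*l)²)
m + o(-238) = 69689 + (8 - 1*(-238)² + 4*(-238))² = 69689 + (8 - 1*56644 - 952)² = 69689 + (8 - 56644 - 952)² = 69689 + (-57588)² = 69689 + 3316377744 = 3316447433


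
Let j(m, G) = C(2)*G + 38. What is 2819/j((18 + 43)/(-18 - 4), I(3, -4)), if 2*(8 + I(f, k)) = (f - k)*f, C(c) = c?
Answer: 2819/43 ≈ 65.558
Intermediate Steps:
I(f, k) = -8 + f*(f - k)/2 (I(f, k) = -8 + ((f - k)*f)/2 = -8 + (f*(f - k))/2 = -8 + f*(f - k)/2)
j(m, G) = 38 + 2*G (j(m, G) = 2*G + 38 = 38 + 2*G)
2819/j((18 + 43)/(-18 - 4), I(3, -4)) = 2819/(38 + 2*(-8 + (½)*3² - ½*3*(-4))) = 2819/(38 + 2*(-8 + (½)*9 + 6)) = 2819/(38 + 2*(-8 + 9/2 + 6)) = 2819/(38 + 2*(5/2)) = 2819/(38 + 5) = 2819/43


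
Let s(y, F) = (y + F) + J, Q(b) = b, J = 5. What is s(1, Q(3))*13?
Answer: 117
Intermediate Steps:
s(y, F) = 5 + F + y (s(y, F) = (y + F) + 5 = (F + y) + 5 = 5 + F + y)
s(1, Q(3))*13 = (5 + 3 + 1)*13 = 9*13 = 117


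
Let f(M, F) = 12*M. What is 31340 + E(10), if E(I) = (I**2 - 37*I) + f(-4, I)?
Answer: 31022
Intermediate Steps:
E(I) = -48 + I**2 - 37*I (E(I) = (I**2 - 37*I) + 12*(-4) = (I**2 - 37*I) - 48 = -48 + I**2 - 37*I)
31340 + E(10) = 31340 + (-48 + 10**2 - 37*10) = 31340 + (-48 + 100 - 370) = 31340 - 318 = 31022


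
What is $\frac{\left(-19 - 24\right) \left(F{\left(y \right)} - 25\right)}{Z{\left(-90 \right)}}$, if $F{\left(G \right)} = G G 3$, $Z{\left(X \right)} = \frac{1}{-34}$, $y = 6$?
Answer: $121346$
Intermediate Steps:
$Z{\left(X \right)} = - \frac{1}{34}$
$F{\left(G \right)} = 3 G^{2}$ ($F{\left(G \right)} = G^{2} \cdot 3 = 3 G^{2}$)
$\frac{\left(-19 - 24\right) \left(F{\left(y \right)} - 25\right)}{Z{\left(-90 \right)}} = \frac{\left(-19 - 24\right) \left(3 \cdot 6^{2} - 25\right)}{- \frac{1}{34}} = - 43 \left(3 \cdot 36 - 25\right) \left(-34\right) = - 43 \left(108 - 25\right) \left(-34\right) = \left(-43\right) 83 \left(-34\right) = \left(-3569\right) \left(-34\right) = 121346$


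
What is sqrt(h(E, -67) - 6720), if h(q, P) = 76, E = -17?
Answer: 2*I*sqrt(1661) ≈ 81.511*I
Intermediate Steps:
sqrt(h(E, -67) - 6720) = sqrt(76 - 6720) = sqrt(-6644) = 2*I*sqrt(1661)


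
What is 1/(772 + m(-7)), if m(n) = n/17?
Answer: 17/13117 ≈ 0.0012960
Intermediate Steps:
m(n) = n/17 (m(n) = n*(1/17) = n/17)
1/(772 + m(-7)) = 1/(772 + (1/17)*(-7)) = 1/(772 - 7/17) = 1/(13117/17) = 17/13117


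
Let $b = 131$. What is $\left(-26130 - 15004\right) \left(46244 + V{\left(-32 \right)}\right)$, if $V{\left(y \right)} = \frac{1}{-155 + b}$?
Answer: $- \frac{22826387785}{12} \approx -1.9022 \cdot 10^{9}$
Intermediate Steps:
$V{\left(y \right)} = - \frac{1}{24}$ ($V{\left(y \right)} = \frac{1}{-155 + 131} = \frac{1}{-24} = - \frac{1}{24}$)
$\left(-26130 - 15004\right) \left(46244 + V{\left(-32 \right)}\right) = \left(-26130 - 15004\right) \left(46244 - \frac{1}{24}\right) = \left(-41134\right) \frac{1109855}{24} = - \frac{22826387785}{12}$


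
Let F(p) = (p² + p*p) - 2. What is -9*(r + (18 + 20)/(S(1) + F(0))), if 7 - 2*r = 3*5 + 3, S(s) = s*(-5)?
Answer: 1377/14 ≈ 98.357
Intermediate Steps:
F(p) = -2 + 2*p² (F(p) = (p² + p²) - 2 = 2*p² - 2 = -2 + 2*p²)
S(s) = -5*s
r = -11/2 (r = 7/2 - (3*5 + 3)/2 = 7/2 - (15 + 3)/2 = 7/2 - ½*18 = 7/2 - 9 = -11/2 ≈ -5.5000)
-9*(r + (18 + 20)/(S(1) + F(0))) = -9*(-11/2 + (18 + 20)/(-5*1 + (-2 + 2*0²))) = -9*(-11/2 + 38/(-5 + (-2 + 2*0))) = -9*(-11/2 + 38/(-5 + (-2 + 0))) = -9*(-11/2 + 38/(-5 - 2)) = -9*(-11/2 + 38/(-7)) = -9*(-11/2 + 38*(-⅐)) = -9*(-11/2 - 38/7) = -9*(-153/14) = 1377/14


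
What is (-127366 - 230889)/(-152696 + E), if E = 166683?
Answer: -358255/13987 ≈ -25.613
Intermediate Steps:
(-127366 - 230889)/(-152696 + E) = (-127366 - 230889)/(-152696 + 166683) = -358255/13987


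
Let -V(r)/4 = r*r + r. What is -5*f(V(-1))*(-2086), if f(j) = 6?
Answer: 62580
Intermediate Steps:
V(r) = -4*r - 4*r² (V(r) = -4*(r*r + r) = -4*(r² + r) = -4*(r + r²) = -4*r - 4*r²)
-5*f(V(-1))*(-2086) = -5*6*(-2086) = -30*(-2086) = 62580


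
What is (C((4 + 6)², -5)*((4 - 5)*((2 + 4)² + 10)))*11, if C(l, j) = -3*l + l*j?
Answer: 404800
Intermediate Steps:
C(l, j) = -3*l + j*l
(C((4 + 6)², -5)*((4 - 5)*((2 + 4)² + 10)))*11 = (((4 + 6)²*(-3 - 5))*((4 - 5)*((2 + 4)² + 10)))*11 = ((10²*(-8))*(-(6² + 10)))*11 = ((100*(-8))*(-(36 + 10)))*11 = -(-800)*46*11 = -800*(-46)*11 = 36800*11 = 404800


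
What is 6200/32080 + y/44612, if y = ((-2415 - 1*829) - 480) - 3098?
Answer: 180452/4472353 ≈ 0.040348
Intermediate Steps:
y = -6822 (y = ((-2415 - 829) - 480) - 3098 = (-3244 - 480) - 3098 = -3724 - 3098 = -6822)
6200/32080 + y/44612 = 6200/32080 - 6822/44612 = 6200*(1/32080) - 6822*1/44612 = 155/802 - 3411/22306 = 180452/4472353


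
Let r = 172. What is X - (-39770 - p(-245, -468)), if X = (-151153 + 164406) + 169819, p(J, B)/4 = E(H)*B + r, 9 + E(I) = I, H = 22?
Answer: 199194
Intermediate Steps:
E(I) = -9 + I
p(J, B) = 688 + 52*B (p(J, B) = 4*((-9 + 22)*B + 172) = 4*(13*B + 172) = 4*(172 + 13*B) = 688 + 52*B)
X = 183072 (X = 13253 + 169819 = 183072)
X - (-39770 - p(-245, -468)) = 183072 - (-39770 - (688 + 52*(-468))) = 183072 - (-39770 - (688 - 24336)) = 183072 - (-39770 - 1*(-23648)) = 183072 - (-39770 + 23648) = 183072 - 1*(-16122) = 183072 + 16122 = 199194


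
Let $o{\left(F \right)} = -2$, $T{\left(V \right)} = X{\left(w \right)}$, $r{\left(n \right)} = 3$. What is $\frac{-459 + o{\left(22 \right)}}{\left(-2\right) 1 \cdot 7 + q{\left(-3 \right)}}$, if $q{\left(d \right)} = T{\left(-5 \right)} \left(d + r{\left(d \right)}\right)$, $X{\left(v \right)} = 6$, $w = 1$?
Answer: $\frac{461}{14} \approx 32.929$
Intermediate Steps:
$T{\left(V \right)} = 6$
$q{\left(d \right)} = 18 + 6 d$ ($q{\left(d \right)} = 6 \left(d + 3\right) = 6 \left(3 + d\right) = 18 + 6 d$)
$\frac{-459 + o{\left(22 \right)}}{\left(-2\right) 1 \cdot 7 + q{\left(-3 \right)}} = \frac{-459 - 2}{\left(-2\right) 1 \cdot 7 + \left(18 + 6 \left(-3\right)\right)} = - \frac{461}{\left(-2\right) 7 + \left(18 - 18\right)} = - \frac{461}{-14 + 0} = - \frac{461}{-14} = \left(-461\right) \left(- \frac{1}{14}\right) = \frac{461}{14}$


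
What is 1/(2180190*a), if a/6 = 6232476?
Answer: 1/81527891102640 ≈ 1.2266e-14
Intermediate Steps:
a = 37394856 (a = 6*6232476 = 37394856)
1/(2180190*a) = 1/(2180190*37394856) = (1/2180190)*(1/37394856) = 1/81527891102640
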